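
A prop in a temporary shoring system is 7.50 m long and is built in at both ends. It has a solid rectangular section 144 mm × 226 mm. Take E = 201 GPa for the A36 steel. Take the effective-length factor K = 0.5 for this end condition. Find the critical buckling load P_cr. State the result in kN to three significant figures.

P_cr ≈ 7930 kN

Buckling occurs about the weak axis: I_min = h·b³/12 with b = 144 mm (the shorter side).
I_min = 226×144³/12 = 5.624×10^7 mm⁴
I = 5.624×10^7 mm⁴ = 5.624×10^-5 m⁴
Effective length L_e = K·L = 0.5 × 7.50 = 3.750 m
P_cr = π²EI / L_e² = π² × 201×10⁹ × 5.624×10^-5 / 3.750² = 7.933×10^6 N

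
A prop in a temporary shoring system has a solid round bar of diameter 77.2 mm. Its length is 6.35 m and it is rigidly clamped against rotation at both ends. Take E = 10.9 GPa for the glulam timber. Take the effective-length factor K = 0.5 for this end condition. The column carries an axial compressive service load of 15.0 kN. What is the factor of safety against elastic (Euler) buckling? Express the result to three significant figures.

I = πd⁴/64 = π×77.2⁴/64 = 1.744×10^6 mm⁴
I = 1.744×10^6 mm⁴ = 1.744×10^-6 m⁴
Effective length L_e = K·L = 0.5 × 6.35 = 3.175 m
P_cr = π²EI / L_e² = π² × 10.9×10⁹ × 1.744×10^-6 / 3.175² = 1.861×10^4 N
Factor of safety n = P_cr / P = 18.607 / 15.0 = 1.24

n ≈ 1.24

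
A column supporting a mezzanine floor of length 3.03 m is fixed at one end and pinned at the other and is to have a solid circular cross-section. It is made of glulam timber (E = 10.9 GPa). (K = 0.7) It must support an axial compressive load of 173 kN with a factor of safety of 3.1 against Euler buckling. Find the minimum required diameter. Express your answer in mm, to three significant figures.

d ≈ 146 mm

Required P_cr = n·P = 3.1 × 173 = 536.3 kN
L_e = K·L = 0.7 × 3.03 = 2.121 m
Required I = P_cr·L_e²/(π²E) = 5.363×10^5 × 2.121² / (π² × 1.09×10^10) = 2.243×10^-5 m⁴
I_req = 2.243×10^7 mm⁴
Solid circle: I = πd⁴/64  ⇒  d = (64I/π)^(1/4) = (64×2.243×10^7/π)^(1/4) = 146 mm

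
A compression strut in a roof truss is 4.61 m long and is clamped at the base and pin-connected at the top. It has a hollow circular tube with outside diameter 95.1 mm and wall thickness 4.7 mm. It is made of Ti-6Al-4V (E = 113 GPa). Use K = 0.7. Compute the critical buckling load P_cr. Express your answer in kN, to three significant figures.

P_cr ≈ 146 kN

Inner diameter d_i = 95.1 − 2×4.7 = 85.70 mm
I = π(d_o⁴ − d_i⁴)/64 = π(95.1⁴ − 85.70⁴)/64 = 1.367×10^6 mm⁴
I = 1.367×10^6 mm⁴ = 1.367×10^-6 m⁴
Effective length L_e = K·L = 0.7 × 4.61 = 3.227 m
P_cr = π²EI / L_e² = π² × 113×10⁹ × 1.367×10^-6 / 3.227² = 1.464×10^5 N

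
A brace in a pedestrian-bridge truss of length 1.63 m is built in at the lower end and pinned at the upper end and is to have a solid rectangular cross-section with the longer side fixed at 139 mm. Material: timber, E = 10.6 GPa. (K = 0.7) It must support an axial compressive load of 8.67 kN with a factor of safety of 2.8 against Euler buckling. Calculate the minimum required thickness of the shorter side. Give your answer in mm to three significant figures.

b ≈ 29.7 mm

Required P_cr = n·P = 2.8 × 8.67 = 24.28 kN
L_e = K·L = 0.7 × 1.63 = 1.141 m
Required I = P_cr·L_e²/(π²E) = 2.428×10^4 × 1.141² / (π² × 1.06×10^10) = 3.021×10^-7 m⁴
I_req = 3.021×10^5 mm⁴
Rectangle, weak axis: I_min = h·b³/12 with h = 139 mm fixed  ⇒  b = (12I/h)^(1/3) = 29.7 mm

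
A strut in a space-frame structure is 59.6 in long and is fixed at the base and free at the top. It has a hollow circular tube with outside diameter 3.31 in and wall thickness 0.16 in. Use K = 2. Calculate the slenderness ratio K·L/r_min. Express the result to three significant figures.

λ ≈ 107

Inner diameter d_i = 3.31 − 2×0.16 = 2.990 in
I = π(d_o⁴ − d_i⁴)/64 = π(3.31⁴ − 2.990⁴)/64 = 1.969 in⁴
A = 1.583 in²;  r_min = √(I/A) = √(1.969/1.583) = 1.115 in
L_e = K·L = 2 × 59.6 = 119.2 in
λ = L_e / r_min = 119.20 / 1.115 = 107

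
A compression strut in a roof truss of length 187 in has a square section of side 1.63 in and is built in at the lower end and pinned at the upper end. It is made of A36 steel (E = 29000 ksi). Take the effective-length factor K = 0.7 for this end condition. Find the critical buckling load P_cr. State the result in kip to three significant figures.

P_cr ≈ 9.83 kip

I = a⁴/12 = 1.63⁴/12 = 0.5883 in⁴
Effective length L_e = K·L = 0.7 × 187 = 130.9 in
P_cr = π²EI / L_e² = π² × 29000×10³ × 0.5883 / 130.9² = 9.826×10^3 lb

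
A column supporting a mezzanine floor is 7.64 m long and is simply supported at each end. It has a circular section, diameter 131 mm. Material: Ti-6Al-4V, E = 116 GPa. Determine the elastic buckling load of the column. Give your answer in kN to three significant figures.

I = πd⁴/64 = π×131⁴/64 = 1.446×10^7 mm⁴
I = 1.446×10^7 mm⁴ = 1.446×10^-5 m⁴
Effective length L_e = K·L = 1 × 7.64 = 7.640 m
P_cr = π²EI / L_e² = π² × 116×10⁹ × 1.446×10^-5 / 7.640² = 2.835×10^5 N

P_cr ≈ 284 kN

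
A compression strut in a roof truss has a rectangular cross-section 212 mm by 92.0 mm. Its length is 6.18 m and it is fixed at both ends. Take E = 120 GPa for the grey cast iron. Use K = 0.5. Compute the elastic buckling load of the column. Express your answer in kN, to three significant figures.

P_cr ≈ 1710 kN

Buckling occurs about the weak axis: I_min = h·b³/12 with b = 92.0 mm (the shorter side).
I_min = 212×92.0³/12 = 1.376×10^7 mm⁴
I = 1.376×10^7 mm⁴ = 1.376×10^-5 m⁴
Effective length L_e = K·L = 0.5 × 6.18 = 3.090 m
P_cr = π²EI / L_e² = π² × 120×10⁹ × 1.376×10^-5 / 3.090² = 1.706×10^6 N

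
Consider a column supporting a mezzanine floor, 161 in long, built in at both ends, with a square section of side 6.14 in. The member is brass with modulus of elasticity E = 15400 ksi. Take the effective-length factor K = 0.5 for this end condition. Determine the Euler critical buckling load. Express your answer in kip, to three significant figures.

P_cr ≈ 2780 kip

I = a⁴/12 = 6.14⁴/12 = 118.4 in⁴
Effective length L_e = K·L = 0.5 × 161 = 80.50 in
P_cr = π²EI / L_e² = π² × 15400×10³ × 118.4 / 80.50² = 2.778×10^6 lb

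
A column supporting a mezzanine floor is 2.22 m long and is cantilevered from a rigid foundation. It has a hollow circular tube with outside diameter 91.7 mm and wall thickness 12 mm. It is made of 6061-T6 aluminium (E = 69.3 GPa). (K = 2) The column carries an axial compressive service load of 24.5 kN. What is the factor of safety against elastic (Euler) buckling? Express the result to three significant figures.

Inner diameter d_i = 91.7 − 2×12 = 67.70 mm
I = π(d_o⁴ − d_i⁴)/64 = π(91.7⁴ − 67.70⁴)/64 = 2.440×10^6 mm⁴
I = 2.440×10^6 mm⁴ = 2.440×10^-6 m⁴
Effective length L_e = K·L = 2 × 2.22 = 4.440 m
P_cr = π²EI / L_e² = π² × 69.3×10⁹ × 2.440×10^-6 / 4.440² = 8.465×10^4 N
Factor of safety n = P_cr / P = 84.648 / 24.5 = 3.46

n ≈ 3.46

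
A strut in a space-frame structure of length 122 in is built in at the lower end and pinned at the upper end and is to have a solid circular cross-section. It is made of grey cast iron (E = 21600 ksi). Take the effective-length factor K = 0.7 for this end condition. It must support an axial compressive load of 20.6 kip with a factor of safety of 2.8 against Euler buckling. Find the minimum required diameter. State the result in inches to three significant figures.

d ≈ 2.52 in

Required P_cr = n·P = 2.8 × 20.6 = 57.68 kip
L_e = K·L = 0.7 × 122 = 85.40 in
Required I = P_cr·L_e²/(π²E) = 5.768×10^4 × 85.40² / (π² × 2.16×10^7) = 1.973 in⁴
Solid circle: I = πd⁴/64  ⇒  d = (64I/π)^(1/4) = (64×1.973/π)^(1/4) = 2.52 in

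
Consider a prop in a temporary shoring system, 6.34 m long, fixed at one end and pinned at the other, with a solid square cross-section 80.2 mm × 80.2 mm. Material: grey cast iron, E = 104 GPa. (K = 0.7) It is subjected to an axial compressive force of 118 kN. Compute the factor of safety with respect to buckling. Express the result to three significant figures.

I = a⁴/12 = 80.2⁴/12 = 3.448×10^6 mm⁴
I = 3.448×10^6 mm⁴ = 3.448×10^-6 m⁴
Effective length L_e = K·L = 0.7 × 6.34 = 4.438 m
P_cr = π²EI / L_e² = π² × 104×10⁹ × 3.448×10^-6 / 4.438² = 1.797×10^5 N
Factor of safety n = P_cr / P = 179.67 / 118 = 1.52

n ≈ 1.52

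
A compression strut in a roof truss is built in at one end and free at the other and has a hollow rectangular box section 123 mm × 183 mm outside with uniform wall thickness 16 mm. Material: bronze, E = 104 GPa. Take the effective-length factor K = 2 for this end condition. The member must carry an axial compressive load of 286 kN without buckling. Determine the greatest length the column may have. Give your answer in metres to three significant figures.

Inner dimensions: h_i = 183 − 2×16 = 151.0 mm, b_i = 123 − 2×16 = 91.00 mm
Weak-axis I_min = (h_o·b_o³ − h_i·b_i³)/12 with b_o = 123, b_i = 91.00 mm (shorter outer/inner sides).
I_min = (183×123³ − 151.0×91.00³)/12 = 1.890×10^7 mm⁴
I = 1.890×10^-5 m⁴
At the buckling limit P_cr = P = 2.860×10^5 N
From P_cr = π²EI/(K·L)²:  L = (1/K)·√(π²EI/P_cr) = (1/2)·√(π²×1.04×10^11×1.890×10^-5/2.860×10^5)
L = 4.12 m

L_max ≈ 4.12 m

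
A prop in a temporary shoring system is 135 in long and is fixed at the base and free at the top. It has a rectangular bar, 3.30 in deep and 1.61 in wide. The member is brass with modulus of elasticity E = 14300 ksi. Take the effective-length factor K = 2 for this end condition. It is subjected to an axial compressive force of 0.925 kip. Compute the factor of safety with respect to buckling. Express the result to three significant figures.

Buckling occurs about the weak axis: I_min = h·b³/12 with b = 1.61 in (the shorter side).
I_min = 3.30×1.61³/12 = 1.148 in⁴
Effective length L_e = K·L = 2 × 135 = 270.0 in
P_cr = π²EI / L_e² = π² × 14300×10³ × 1.148 / 270.0² = 2.222×10^3 lb
Factor of safety n = P_cr / P = 2.2219 / 0.925 = 2.40

n ≈ 2.40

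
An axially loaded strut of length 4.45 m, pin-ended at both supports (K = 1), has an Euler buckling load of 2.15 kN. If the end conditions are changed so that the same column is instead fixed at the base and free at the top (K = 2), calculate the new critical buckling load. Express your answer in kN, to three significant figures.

P_cr ∝ 1/K², so P_cr,new = P_cr,old × (K_old/K_new)² = 2.15 × (1/2)²
= 2.15 × 0.2500 = 0.538 kN

P_cr ≈ 0.538 kN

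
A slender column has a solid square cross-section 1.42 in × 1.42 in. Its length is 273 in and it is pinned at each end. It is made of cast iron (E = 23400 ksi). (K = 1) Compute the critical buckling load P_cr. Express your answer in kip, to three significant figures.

I = a⁴/12 = 1.42⁴/12 = 0.3388 in⁴
Effective length L_e = K·L = 1 × 273 = 273.0 in
P_cr = π²EI / L_e² = π² × 23400×10³ × 0.3388 / 273.0² = 1.050×10^3 lb

P_cr ≈ 1.05 kip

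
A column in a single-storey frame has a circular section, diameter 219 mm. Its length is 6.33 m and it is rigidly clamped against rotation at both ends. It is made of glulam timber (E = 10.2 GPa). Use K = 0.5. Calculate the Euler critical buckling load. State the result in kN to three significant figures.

I = πd⁴/64 = π×219⁴/64 = 1.129×10^8 mm⁴
I = 1.129×10^8 mm⁴ = 1.129×10^-4 m⁴
Effective length L_e = K·L = 0.5 × 6.33 = 3.165 m
P_cr = π²EI / L_e² = π² × 10.2×10⁹ × 1.129×10^-4 / 3.165² = 1.135×10^6 N

P_cr ≈ 1130 kN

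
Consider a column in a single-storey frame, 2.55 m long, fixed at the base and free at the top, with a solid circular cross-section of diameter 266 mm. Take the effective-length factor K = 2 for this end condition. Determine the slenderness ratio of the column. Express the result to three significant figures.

λ ≈ 76.7

I = πd⁴/64 = π×266⁴/64 = 2.458×10^8 mm⁴
A = 5.557×10^4 mm²;  r_min = √(I/A) = √(2.458×10^8/5.557×10^4) = 66.50 mm
L_e = K·L = 2 × 2.55 m = 5.100 m = 5100.0 mm
λ = L_e / r_min = 5100.0 / 66.50 = 76.7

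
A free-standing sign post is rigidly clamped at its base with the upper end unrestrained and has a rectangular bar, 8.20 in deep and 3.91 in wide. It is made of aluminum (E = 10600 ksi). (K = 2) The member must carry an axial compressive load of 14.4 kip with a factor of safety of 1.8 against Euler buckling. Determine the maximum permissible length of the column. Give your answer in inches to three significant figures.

Buckling occurs about the weak axis: I_min = h·b³/12 with b = 3.91 in (the shorter side).
I_min = 8.20×3.91³/12 = 40.85 in⁴
Required critical load P_cr = n·P = 1.8 × 14.4 = 25.92 kip = 2.592×10^4 lb
From P_cr = π²EI/(K·L)²:  L = (1/K)·√(π²EI/P_cr) = (1/2)·√(π²×1.06×10^7×40.85/2.592×10^4)
L = 203 in

L_max ≈ 203 in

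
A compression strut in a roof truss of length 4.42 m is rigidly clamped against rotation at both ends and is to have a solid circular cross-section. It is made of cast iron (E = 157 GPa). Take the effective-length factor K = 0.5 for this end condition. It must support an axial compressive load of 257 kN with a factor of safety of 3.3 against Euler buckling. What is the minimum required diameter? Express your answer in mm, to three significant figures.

d ≈ 85.9 mm

Required P_cr = n·P = 3.3 × 257 = 848.1 kN
L_e = K·L = 0.5 × 4.42 = 2.210 m
Required I = P_cr·L_e²/(π²E) = 8.481×10^5 × 2.210² / (π² × 1.57×10^11) = 2.673×10^-6 m⁴
I_req = 2.673×10^6 mm⁴
Solid circle: I = πd⁴/64  ⇒  d = (64I/π)^(1/4) = (64×2.673×10^6/π)^(1/4) = 85.9 mm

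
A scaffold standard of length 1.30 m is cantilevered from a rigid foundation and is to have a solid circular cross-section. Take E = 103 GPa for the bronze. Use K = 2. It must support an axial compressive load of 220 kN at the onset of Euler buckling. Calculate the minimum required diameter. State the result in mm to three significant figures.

L_e = K·L = 2 × 1.30 = 2.600 m
Required I = P_cr·L_e²/(π²E) = 2.200×10^5 × 2.600² / (π² × 1.03×10^11) = 1.463×10^-6 m⁴
I_req = 1.463×10^6 mm⁴
Solid circle: I = πd⁴/64  ⇒  d = (64I/π)^(1/4) = (64×1.463×10^6/π)^(1/4) = 73.9 mm

d ≈ 73.9 mm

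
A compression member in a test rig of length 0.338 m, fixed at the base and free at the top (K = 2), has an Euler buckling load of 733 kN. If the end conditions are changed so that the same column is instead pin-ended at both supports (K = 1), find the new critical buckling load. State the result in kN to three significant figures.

P_cr ∝ 1/K², so P_cr,new = P_cr,old × (K_old/K_new)² = 733 × (2/1)²
= 733 × 4.000 = 2930 kN

P_cr ≈ 2930 kN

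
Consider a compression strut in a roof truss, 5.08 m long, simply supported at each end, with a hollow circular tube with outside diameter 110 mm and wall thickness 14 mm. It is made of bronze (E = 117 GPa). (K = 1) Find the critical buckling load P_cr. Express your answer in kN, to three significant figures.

Inner diameter d_i = 110 − 2×14 = 82.00 mm
I = π(d_o⁴ − d_i⁴)/64 = π(110⁴ − 82.00⁴)/64 = 4.968×10^6 mm⁴
I = 4.968×10^6 mm⁴ = 4.968×10^-6 m⁴
Effective length L_e = K·L = 1 × 5.08 = 5.080 m
P_cr = π²EI / L_e² = π² × 117×10⁹ × 4.968×10^-6 / 5.080² = 2.223×10^5 N

P_cr ≈ 222 kN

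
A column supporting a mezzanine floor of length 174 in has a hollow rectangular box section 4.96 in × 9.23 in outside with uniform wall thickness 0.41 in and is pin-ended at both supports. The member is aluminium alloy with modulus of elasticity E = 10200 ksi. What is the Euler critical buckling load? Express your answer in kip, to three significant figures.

Inner dimensions: h_i = 9.23 − 2×0.41 = 8.410 in, b_i = 4.96 − 2×0.41 = 4.140 in
Weak-axis I_min = (h_o·b_o³ − h_i·b_i³)/12 with b_o = 4.96, b_i = 4.140 in (shorter outer/inner sides).
I_min = (9.23×4.96³ − 8.410×4.140³)/12 = 44.13 in⁴
Effective length L_e = K·L = 1 × 174 = 174.0 in
P_cr = π²EI / L_e² = π² × 10200×10³ × 44.13 / 174.0² = 1.467×10^5 lb

P_cr ≈ 147 kip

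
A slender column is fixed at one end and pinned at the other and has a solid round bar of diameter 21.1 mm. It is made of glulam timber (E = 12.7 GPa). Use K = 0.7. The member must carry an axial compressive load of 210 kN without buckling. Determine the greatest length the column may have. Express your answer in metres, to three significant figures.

L_max ≈ 0.109 m

I = πd⁴/64 = π×21.1⁴/64 = 9.730×10^3 mm⁴
I = 9.730×10^-9 m⁴
At the buckling limit P_cr = P = 2.100×10^5 N
From P_cr = π²EI/(K·L)²:  L = (1/K)·√(π²EI/P_cr) = (1/0.7)·√(π²×1.27×10^10×9.730×10^-9/2.100×10^5)
L = 0.109 m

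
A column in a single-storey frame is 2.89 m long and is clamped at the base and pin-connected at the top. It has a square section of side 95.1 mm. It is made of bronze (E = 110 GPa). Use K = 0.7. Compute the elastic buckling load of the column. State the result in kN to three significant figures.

I = a⁴/12 = 95.1⁴/12 = 6.816×10^6 mm⁴
I = 6.816×10^6 mm⁴ = 6.816×10^-6 m⁴
Effective length L_e = K·L = 0.7 × 2.89 = 2.023 m
P_cr = π²EI / L_e² = π² × 110×10⁹ × 6.816×10^-6 / 2.023² = 1.808×10^6 N

P_cr ≈ 1810 kN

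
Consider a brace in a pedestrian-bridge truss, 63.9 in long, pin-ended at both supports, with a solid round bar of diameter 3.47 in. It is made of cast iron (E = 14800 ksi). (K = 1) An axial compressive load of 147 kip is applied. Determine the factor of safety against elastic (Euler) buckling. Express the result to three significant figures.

n ≈ 1.73

I = πd⁴/64 = π×3.47⁴/64 = 7.117 in⁴
Effective length L_e = K·L = 1 × 63.9 = 63.90 in
P_cr = π²EI / L_e² = π² × 14800×10³ × 7.117 / 63.90² = 2.546×10^5 lb
Factor of safety n = P_cr / P = 254.59 / 147 = 1.73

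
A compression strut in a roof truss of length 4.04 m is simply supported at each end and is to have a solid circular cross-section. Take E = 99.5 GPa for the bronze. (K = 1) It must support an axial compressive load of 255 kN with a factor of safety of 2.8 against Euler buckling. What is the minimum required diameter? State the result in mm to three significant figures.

d ≈ 125 mm

Required P_cr = n·P = 2.8 × 255 = 714.0 kN
L_e = K·L = 1 × 4.04 = 4.040 m
Required I = P_cr·L_e²/(π²E) = 7.140×10^5 × 4.040² / (π² × 9.95×10^10) = 1.187×10^-5 m⁴
I_req = 1.187×10^7 mm⁴
Solid circle: I = πd⁴/64  ⇒  d = (64I/π)^(1/4) = (64×1.187×10^7/π)^(1/4) = 125 mm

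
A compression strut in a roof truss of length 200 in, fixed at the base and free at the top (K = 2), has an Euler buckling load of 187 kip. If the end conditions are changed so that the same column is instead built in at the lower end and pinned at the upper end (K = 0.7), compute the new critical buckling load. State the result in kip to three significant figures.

P_cr ∝ 1/K², so P_cr,new = P_cr,old × (K_old/K_new)² = 187 × (2/0.7)²
= 187 × 8.163 = 1530 kip

P_cr ≈ 1530 kip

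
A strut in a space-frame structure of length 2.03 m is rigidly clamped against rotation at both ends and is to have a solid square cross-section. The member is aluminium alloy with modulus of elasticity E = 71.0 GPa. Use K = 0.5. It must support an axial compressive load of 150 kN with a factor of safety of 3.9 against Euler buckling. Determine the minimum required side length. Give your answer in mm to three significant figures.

a ≈ 56.7 mm

Required P_cr = n·P = 3.9 × 150 = 585.0 kN
L_e = K·L = 0.5 × 2.03 = 1.015 m
Required I = P_cr·L_e²/(π²E) = 5.850×10^5 × 1.015² / (π² × 7.10×10^10) = 8.601×10^-7 m⁴
I_req = 8.601×10^5 mm⁴
Solid square: I = a⁴/12  ⇒  a = (12I)^(1/4) = (12×8.601×10^5)^(1/4) = 56.7 mm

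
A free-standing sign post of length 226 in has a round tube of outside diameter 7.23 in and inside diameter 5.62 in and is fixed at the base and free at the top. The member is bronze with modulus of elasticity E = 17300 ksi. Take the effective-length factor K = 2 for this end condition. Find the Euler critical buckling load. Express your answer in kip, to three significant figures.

P_cr ≈ 71.2 kip

d_o = 7.23 in, d_i = 5.62 in
I = π(d_o⁴ − d_i⁴)/64 = π(7.23⁴ − 5.620⁴)/64 = 85.16 in⁴
Effective length L_e = K·L = 2 × 226 = 452.0 in
P_cr = π²EI / L_e² = π² × 17300×10³ × 85.16 / 452.0² = 7.117×10^4 lb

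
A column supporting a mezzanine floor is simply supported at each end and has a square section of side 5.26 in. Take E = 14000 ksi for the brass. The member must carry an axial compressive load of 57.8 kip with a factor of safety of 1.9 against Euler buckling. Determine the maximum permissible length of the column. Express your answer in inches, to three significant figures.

L_max ≈ 283 in

I = a⁴/12 = 5.26⁴/12 = 63.79 in⁴
Required critical load P_cr = n·P = 1.9 × 57.8 = 109.8 kip = 1.098×10^5 lb
From P_cr = π²EI/(K·L)²:  L = (1/K)·√(π²EI/P_cr) = (1/1)·√(π²×1.40×10^7×63.79/1.098×10^5)
L = 283 in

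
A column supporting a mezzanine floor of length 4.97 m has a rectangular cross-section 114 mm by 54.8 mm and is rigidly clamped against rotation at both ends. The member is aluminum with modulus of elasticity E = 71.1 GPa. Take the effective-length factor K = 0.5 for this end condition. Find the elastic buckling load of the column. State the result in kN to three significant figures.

P_cr ≈ 178 kN

Buckling occurs about the weak axis: I_min = h·b³/12 with b = 54.8 mm (the shorter side).
I_min = 114×54.8³/12 = 1.563×10^6 mm⁴
I = 1.563×10^6 mm⁴ = 1.563×10^-6 m⁴
Effective length L_e = K·L = 0.5 × 4.97 = 2.485 m
P_cr = π²EI / L_e² = π² × 71.1×10⁹ × 1.563×10^-6 / 2.485² = 1.777×10^5 N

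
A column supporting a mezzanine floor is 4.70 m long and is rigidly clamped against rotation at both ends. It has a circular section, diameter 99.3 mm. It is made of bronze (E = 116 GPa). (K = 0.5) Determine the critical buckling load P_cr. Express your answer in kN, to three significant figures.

P_cr ≈ 989 kN

I = πd⁴/64 = π×99.3⁴/64 = 4.773×10^6 mm⁴
I = 4.773×10^6 mm⁴ = 4.773×10^-6 m⁴
Effective length L_e = K·L = 0.5 × 4.70 = 2.350 m
P_cr = π²EI / L_e² = π² × 116×10⁹ × 4.773×10^-6 / 2.350² = 9.894×10^5 N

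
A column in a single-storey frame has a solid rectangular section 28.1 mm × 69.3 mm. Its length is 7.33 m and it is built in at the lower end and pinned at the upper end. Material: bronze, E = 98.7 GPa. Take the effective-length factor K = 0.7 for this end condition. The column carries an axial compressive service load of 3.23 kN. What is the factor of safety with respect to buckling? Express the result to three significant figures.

n ≈ 1.47

Buckling occurs about the weak axis: I_min = h·b³/12 with b = 28.1 mm (the shorter side).
I_min = 69.3×28.1³/12 = 1.281×10^5 mm⁴
I = 1.281×10^5 mm⁴ = 1.281×10^-7 m⁴
Effective length L_e = K·L = 0.7 × 7.33 = 5.131 m
P_cr = π²EI / L_e² = π² × 98.7×10⁹ × 1.281×10^-7 / 5.131² = 4.741×10^3 N
Factor of safety n = P_cr / P = 4.7412 / 3.23 = 1.47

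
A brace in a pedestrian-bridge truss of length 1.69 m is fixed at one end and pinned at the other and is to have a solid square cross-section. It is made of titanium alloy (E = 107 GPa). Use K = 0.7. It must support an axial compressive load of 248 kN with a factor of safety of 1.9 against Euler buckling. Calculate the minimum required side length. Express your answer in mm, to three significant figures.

Required P_cr = n·P = 1.9 × 248 = 471.2 kN
L_e = K·L = 0.7 × 1.69 = 1.183 m
Required I = P_cr·L_e²/(π²E) = 4.712×10^5 × 1.183² / (π² × 1.07×10^11) = 6.244×10^-7 m⁴
I_req = 6.244×10^5 mm⁴
Solid square: I = a⁴/12  ⇒  a = (12I)^(1/4) = (12×6.244×10^5)^(1/4) = 52.3 mm

a ≈ 52.3 mm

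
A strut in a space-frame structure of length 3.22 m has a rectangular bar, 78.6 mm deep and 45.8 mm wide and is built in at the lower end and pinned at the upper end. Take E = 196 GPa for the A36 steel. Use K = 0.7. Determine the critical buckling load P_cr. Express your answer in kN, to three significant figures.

P_cr ≈ 240 kN

Buckling occurs about the weak axis: I_min = h·b³/12 with b = 45.8 mm (the shorter side).
I_min = 78.6×45.8³/12 = 6.293×10^5 mm⁴
I = 6.293×10^5 mm⁴ = 6.293×10^-7 m⁴
Effective length L_e = K·L = 0.7 × 3.22 = 2.254 m
P_cr = π²EI / L_e² = π² × 196×10⁹ × 6.293×10^-7 / 2.254² = 2.396×10^5 N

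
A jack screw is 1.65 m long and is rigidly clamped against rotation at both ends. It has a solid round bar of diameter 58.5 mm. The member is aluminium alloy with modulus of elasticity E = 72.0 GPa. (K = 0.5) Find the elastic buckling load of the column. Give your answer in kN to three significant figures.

I = πd⁴/64 = π×58.5⁴/64 = 5.749×10^5 mm⁴
I = 5.749×10^5 mm⁴ = 5.749×10^-7 m⁴
Effective length L_e = K·L = 0.5 × 1.65 = 0.8250 m
P_cr = π²EI / L_e² = π² × 72.0×10⁹ × 5.749×10^-7 / 0.8250² = 6.002×10^5 N

P_cr ≈ 600 kN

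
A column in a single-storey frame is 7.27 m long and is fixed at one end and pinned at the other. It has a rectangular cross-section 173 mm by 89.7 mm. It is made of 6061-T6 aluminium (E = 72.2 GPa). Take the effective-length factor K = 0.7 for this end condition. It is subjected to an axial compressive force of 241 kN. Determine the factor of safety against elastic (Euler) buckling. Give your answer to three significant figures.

Buckling occurs about the weak axis: I_min = h·b³/12 with b = 89.7 mm (the shorter side).
I_min = 173×89.7³/12 = 1.041×10^7 mm⁴
I = 1.041×10^7 mm⁴ = 1.041×10^-5 m⁴
Effective length L_e = K·L = 0.7 × 7.27 = 5.089 m
P_cr = π²EI / L_e² = π² × 72.2×10⁹ × 1.041×10^-5 / 5.089² = 2.863×10^5 N
Factor of safety n = P_cr / P = 286.30 / 241 = 1.19

n ≈ 1.19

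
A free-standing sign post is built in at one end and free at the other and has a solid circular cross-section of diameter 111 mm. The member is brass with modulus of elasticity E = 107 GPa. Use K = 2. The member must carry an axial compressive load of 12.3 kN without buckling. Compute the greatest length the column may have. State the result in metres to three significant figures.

I = πd⁴/64 = π×111⁴/64 = 7.452×10^6 mm⁴
I = 7.452×10^-6 m⁴
At the buckling limit P_cr = P = 1.230×10^4 N
From P_cr = π²EI/(K·L)²:  L = (1/K)·√(π²EI/P_cr) = (1/2)·√(π²×1.07×10^11×7.452×10^-6/1.230×10^4)
L = 12.6 m

L_max ≈ 12.6 m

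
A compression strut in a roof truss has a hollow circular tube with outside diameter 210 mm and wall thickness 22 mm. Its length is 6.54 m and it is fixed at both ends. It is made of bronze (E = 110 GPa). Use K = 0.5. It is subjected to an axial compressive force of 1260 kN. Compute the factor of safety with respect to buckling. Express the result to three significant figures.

Inner diameter d_i = 210 − 2×22 = 166.0 mm
I = π(d_o⁴ − d_i⁴)/64 = π(210⁴ − 166.0⁴)/64 = 5.819×10^7 mm⁴
I = 5.819×10^7 mm⁴ = 5.819×10^-5 m⁴
Effective length L_e = K·L = 0.5 × 6.54 = 3.270 m
P_cr = π²EI / L_e² = π² × 110×10⁹ × 5.819×10^-5 / 3.270² = 5.908×10^6 N
Factor of safety n = P_cr / P = 5908.3 / 1260 = 4.69

n ≈ 4.69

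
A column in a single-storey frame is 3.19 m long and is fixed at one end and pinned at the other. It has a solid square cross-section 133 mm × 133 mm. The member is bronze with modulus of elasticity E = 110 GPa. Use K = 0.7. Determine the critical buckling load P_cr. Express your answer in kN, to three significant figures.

P_cr ≈ 5680 kN

I = a⁴/12 = 133⁴/12 = 2.608×10^7 mm⁴
I = 2.608×10^7 mm⁴ = 2.608×10^-5 m⁴
Effective length L_e = K·L = 0.7 × 3.19 = 2.233 m
P_cr = π²EI / L_e² = π² × 110×10⁹ × 2.608×10^-5 / 2.233² = 5.677×10^6 N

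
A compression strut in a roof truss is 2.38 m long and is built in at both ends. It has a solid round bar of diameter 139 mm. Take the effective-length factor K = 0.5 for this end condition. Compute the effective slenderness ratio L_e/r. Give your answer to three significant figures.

λ ≈ 34.2

For a solid circle r = d/4 = 139/4 = 34.75 mm
L_e = K·L = 0.5 × 2.38 m = 1.190 m = 1190.0 mm
λ = L_e / r_min = 1190.0 / 34.75 = 34.2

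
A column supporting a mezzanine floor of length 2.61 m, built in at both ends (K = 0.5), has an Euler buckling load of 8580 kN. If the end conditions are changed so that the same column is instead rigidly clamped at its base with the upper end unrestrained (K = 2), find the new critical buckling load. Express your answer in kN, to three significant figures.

P_cr ≈ 536 kN

P_cr ∝ 1/K², so P_cr,new = P_cr,old × (K_old/K_new)² = 8580 × (0.5/2)²
= 8580 × 0.06250 = 536 kN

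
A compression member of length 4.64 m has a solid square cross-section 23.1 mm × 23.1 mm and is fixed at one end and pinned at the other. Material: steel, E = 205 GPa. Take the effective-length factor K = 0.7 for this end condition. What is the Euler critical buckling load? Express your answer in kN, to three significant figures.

P_cr ≈ 4.55 kN

I = a⁴/12 = 23.1⁴/12 = 2.373×10^4 mm⁴
I = 2.373×10^4 mm⁴ = 2.373×10^-8 m⁴
Effective length L_e = K·L = 0.7 × 4.64 = 3.248 m
P_cr = π²EI / L_e² = π² × 205×10⁹ × 2.373×10^-8 / 3.248² = 4.551×10^3 N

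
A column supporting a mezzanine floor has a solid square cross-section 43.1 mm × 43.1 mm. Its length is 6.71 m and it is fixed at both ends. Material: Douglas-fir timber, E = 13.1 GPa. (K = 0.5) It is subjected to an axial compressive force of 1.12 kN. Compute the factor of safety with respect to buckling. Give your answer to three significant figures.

n ≈ 2.95

I = a⁴/12 = 43.1⁴/12 = 2.876×10^5 mm⁴
I = 2.876×10^5 mm⁴ = 2.876×10^-7 m⁴
Effective length L_e = K·L = 0.5 × 6.71 = 3.355 m
P_cr = π²EI / L_e² = π² × 13.1×10⁹ × 2.876×10^-7 / 3.355² = 3.303×10^3 N
Factor of safety n = P_cr / P = 3.3030 / 1.12 = 2.95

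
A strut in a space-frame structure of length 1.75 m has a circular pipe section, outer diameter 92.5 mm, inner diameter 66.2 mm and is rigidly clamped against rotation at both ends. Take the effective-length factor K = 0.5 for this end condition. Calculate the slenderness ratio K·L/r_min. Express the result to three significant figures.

λ ≈ 30.8

d_o = 92.5 mm, d_i = 66.2 mm
I = π(d_o⁴ − d_i⁴)/64 = π(92.5⁴ − 66.20⁴)/64 = 2.651×10^6 mm⁴
A = 3.278×10^3 mm²;  r_min = √(I/A) = √(2.651×10^6/3.278×10^3) = 28.44 mm
L_e = K·L = 0.5 × 1.75 m = 0.8750 m = 875.00 mm
λ = L_e / r_min = 875.00 / 28.44 = 30.8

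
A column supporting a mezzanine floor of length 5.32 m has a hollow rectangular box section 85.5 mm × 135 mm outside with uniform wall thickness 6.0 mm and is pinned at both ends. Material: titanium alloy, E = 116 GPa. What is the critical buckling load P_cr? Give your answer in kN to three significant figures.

Inner dimensions: h_i = 135 − 2×6.0 = 123.0 mm, b_i = 85.5 − 2×6.0 = 73.50 mm
Weak-axis I_min = (h_o·b_o³ − h_i·b_i³)/12 with b_o = 85.5, b_i = 73.50 mm (shorter outer/inner sides).
I_min = (135×85.5³ − 123.0×73.50³)/12 = 2.962×10^6 mm⁴
I = 2.962×10^6 mm⁴ = 2.962×10^-6 m⁴
Effective length L_e = K·L = 1 × 5.32 = 5.320 m
P_cr = π²EI / L_e² = π² × 116×10⁹ × 2.962×10^-6 / 5.320² = 1.198×10^5 N

P_cr ≈ 120 kN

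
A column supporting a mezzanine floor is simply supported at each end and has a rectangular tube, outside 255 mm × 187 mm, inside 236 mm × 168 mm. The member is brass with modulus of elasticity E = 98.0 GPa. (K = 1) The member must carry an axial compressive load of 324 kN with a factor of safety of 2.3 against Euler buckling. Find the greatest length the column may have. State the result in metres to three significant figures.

Weak-axis I_min = (h_o·b_o³ − h_i·b_i³)/12 with b_o = 187, b_i = 168.0 mm (shorter outer/inner sides).
I_min = (255×187³ − 236.0×168.0³)/12 = 4.571×10^7 mm⁴
I = 4.571×10^-5 m⁴
Required critical load P_cr = n·P = 2.3 × 324 = 745.2 kN = 7.452×10^5 N
From P_cr = π²EI/(K·L)²:  L = (1/K)·√(π²EI/P_cr) = (1/1)·√(π²×9.80×10^10×4.571×10^-5/7.452×10^5)
L = 7.70 m

L_max ≈ 7.70 m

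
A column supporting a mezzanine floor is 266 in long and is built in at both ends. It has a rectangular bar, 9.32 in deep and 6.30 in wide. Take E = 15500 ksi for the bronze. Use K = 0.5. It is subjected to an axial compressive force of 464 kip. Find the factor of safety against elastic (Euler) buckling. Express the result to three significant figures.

n ≈ 3.62

Buckling occurs about the weak axis: I_min = h·b³/12 with b = 6.30 in (the shorter side).
I_min = 9.32×6.30³/12 = 194.2 in⁴
Effective length L_e = K·L = 0.5 × 266 = 133.0 in
P_cr = π²EI / L_e² = π² × 15500×10³ × 194.2 / 133.0² = 1.680×10^6 lb
Factor of safety n = P_cr / P = 1679.5 / 464 = 3.62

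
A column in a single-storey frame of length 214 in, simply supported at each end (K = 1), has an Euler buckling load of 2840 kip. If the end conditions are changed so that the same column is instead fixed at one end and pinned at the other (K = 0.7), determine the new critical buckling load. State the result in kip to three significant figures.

P_cr ≈ 5800 kip

P_cr ∝ 1/K², so P_cr,new = P_cr,old × (K_old/K_new)² = 2840 × (1/0.7)²
= 2840 × 2.041 = 5800 kip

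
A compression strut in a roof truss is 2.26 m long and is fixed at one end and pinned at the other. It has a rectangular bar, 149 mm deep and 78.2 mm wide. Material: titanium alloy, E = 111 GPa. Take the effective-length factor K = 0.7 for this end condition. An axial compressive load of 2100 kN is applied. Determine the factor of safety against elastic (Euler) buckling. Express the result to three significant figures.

n ≈ 1.24

Buckling occurs about the weak axis: I_min = h·b³/12 with b = 78.2 mm (the shorter side).
I_min = 149×78.2³/12 = 5.938×10^6 mm⁴
I = 5.938×10^6 mm⁴ = 5.938×10^-6 m⁴
Effective length L_e = K·L = 0.7 × 2.26 = 1.582 m
P_cr = π²EI / L_e² = π² × 111×10⁹ × 5.938×10^-6 / 1.582² = 2.599×10^6 N
Factor of safety n = P_cr / P = 2599.2 / 2100 = 1.24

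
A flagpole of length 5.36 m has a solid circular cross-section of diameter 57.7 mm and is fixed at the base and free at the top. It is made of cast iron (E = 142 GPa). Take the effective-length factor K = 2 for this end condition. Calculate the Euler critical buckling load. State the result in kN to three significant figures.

P_cr ≈ 6.64 kN

I = πd⁴/64 = π×57.7⁴/64 = 5.441×10^5 mm⁴
I = 5.441×10^5 mm⁴ = 5.441×10^-7 m⁴
Effective length L_e = K·L = 2 × 5.36 = 10.72 m
P_cr = π²EI / L_e² = π² × 142×10⁹ × 5.441×10^-7 / 10.72² = 6.635×10^3 N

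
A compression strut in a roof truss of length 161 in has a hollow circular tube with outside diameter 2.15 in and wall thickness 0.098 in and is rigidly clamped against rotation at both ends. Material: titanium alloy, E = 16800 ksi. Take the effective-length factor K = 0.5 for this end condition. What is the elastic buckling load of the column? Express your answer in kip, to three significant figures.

Inner diameter d_i = 2.15 − 2×0.098 = 1.954 in
I = π(d_o⁴ − d_i⁴)/64 = π(2.15⁴ − 1.954⁴)/64 = 0.3333 in⁴
Effective length L_e = K·L = 0.5 × 161 = 80.50 in
P_cr = π²EI / L_e² = π² × 16800×10³ × 0.3333 / 80.50² = 8.528×10^3 lb

P_cr ≈ 8.53 kip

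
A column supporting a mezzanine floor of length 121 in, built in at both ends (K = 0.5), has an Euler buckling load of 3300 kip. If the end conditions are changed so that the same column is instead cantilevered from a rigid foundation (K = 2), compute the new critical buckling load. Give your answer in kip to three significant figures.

P_cr ≈ 206 kip

P_cr ∝ 1/K², so P_cr,new = P_cr,old × (K_old/K_new)² = 3300 × (0.5/2)²
= 3300 × 0.06250 = 206 kip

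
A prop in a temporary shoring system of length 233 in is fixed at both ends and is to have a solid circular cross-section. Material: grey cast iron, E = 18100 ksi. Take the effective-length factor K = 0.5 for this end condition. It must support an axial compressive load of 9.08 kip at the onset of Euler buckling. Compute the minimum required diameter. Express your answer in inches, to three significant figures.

L_e = K·L = 0.5 × 233 = 116.5 in
Required I = P_cr·L_e²/(π²E) = 9.080×10^3 × 116.5² / (π² × 1.81×10^7) = 0.6899 in⁴
Solid circle: I = πd⁴/64  ⇒  d = (64I/π)^(1/4) = (64×0.6899/π)^(1/4) = 1.94 in

d ≈ 1.94 in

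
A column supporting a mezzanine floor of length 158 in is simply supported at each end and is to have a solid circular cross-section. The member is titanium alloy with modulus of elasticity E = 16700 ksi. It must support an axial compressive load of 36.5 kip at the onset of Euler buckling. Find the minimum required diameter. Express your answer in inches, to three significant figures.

d ≈ 3.26 in

L_e = K·L = 1 × 158 = 158.0 in
Required I = P_cr·L_e²/(π²E) = 3.650×10^4 × 158.0² / (π² × 1.67×10^7) = 5.528 in⁴
Solid circle: I = πd⁴/64  ⇒  d = (64I/π)^(1/4) = (64×5.528/π)^(1/4) = 3.26 in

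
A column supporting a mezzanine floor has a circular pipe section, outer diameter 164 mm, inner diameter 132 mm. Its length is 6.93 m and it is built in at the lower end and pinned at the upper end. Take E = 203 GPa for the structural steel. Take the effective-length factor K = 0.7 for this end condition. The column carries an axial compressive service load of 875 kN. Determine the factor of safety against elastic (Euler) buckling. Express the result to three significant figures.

n ≈ 2.01

d_o = 164 mm, d_i = 132 mm
I = π(d_o⁴ − d_i⁴)/64 = π(164⁴ − 132.0⁴)/64 = 2.061×10^7 mm⁴
I = 2.061×10^7 mm⁴ = 2.061×10^-5 m⁴
Effective length L_e = K·L = 0.7 × 6.93 = 4.851 m
P_cr = π²EI / L_e² = π² × 203×10⁹ × 2.061×10^-5 / 4.851² = 1.754×10^6 N
Factor of safety n = P_cr / P = 1754.5 / 875 = 2.01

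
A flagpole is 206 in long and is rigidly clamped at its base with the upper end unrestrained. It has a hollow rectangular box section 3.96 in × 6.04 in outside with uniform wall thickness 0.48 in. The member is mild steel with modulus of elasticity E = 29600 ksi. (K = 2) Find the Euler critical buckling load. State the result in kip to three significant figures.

Inner dimensions: h_i = 6.04 − 2×0.48 = 5.080 in, b_i = 3.96 − 2×0.48 = 3.000 in
Weak-axis I_min = (h_o·b_o³ − h_i·b_i³)/12 with b_o = 3.96, b_i = 3.000 in (shorter outer/inner sides).
I_min = (6.04×3.96³ − 5.080×3.000³)/12 = 19.83 in⁴
Effective length L_e = K·L = 2 × 206 = 412.0 in
P_cr = π²EI / L_e² = π² × 29600×10³ × 19.83 / 412.0² = 3.412×10^4 lb

P_cr ≈ 34.1 kip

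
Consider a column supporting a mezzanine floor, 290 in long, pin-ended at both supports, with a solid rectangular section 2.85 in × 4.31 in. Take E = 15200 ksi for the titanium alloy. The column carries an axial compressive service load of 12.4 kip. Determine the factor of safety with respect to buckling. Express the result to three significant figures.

n ≈ 1.20

Buckling occurs about the weak axis: I_min = h·b³/12 with b = 2.85 in (the shorter side).
I_min = 4.31×2.85³/12 = 8.314 in⁴
Effective length L_e = K·L = 1 × 290 = 290.0 in
P_cr = π²EI / L_e² = π² × 15200×10³ × 8.314 / 290.0² = 1.483×10^4 lb
Factor of safety n = P_cr / P = 14.831 / 12.4 = 1.20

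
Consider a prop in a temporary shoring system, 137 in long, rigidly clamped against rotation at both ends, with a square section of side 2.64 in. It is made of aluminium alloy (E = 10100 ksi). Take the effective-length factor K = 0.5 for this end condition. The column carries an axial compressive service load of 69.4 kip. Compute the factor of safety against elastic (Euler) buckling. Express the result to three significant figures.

n ≈ 1.24

I = a⁴/12 = 2.64⁴/12 = 4.048 in⁴
Effective length L_e = K·L = 0.5 × 137 = 68.50 in
P_cr = π²EI / L_e² = π² × 10100×10³ × 4.048 / 68.50² = 8.600×10^4 lb
Factor of safety n = P_cr / P = 85.995 / 69.4 = 1.24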